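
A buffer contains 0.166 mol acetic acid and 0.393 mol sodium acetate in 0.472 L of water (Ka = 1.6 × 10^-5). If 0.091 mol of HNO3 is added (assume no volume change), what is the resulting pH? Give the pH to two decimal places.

pH = 4.87

After neutralization: n(CH3COOH) = 0.257 mol, n(CH3COO-) = 0.302 mol.
pKa = −log(1.6 × 10^-5) = 4.796
Henderson–Hasselbalch with mole ratio 0.302/0.257: pH = 4.796 + (+0.070)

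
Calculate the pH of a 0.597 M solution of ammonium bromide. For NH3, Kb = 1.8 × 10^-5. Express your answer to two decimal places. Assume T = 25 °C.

NH4+ is the conjugate acid of the weak base NH3.
Ka = Kw/Kb = 1.0×10^-14 / 1.8 × 10^-5 = 5.56 × 10^-10
Ka = x²/(0.597 − x) = 5.56 × 10^-10
Since Ka ≪ C₀, x ≈ √(Ka·C₀) = 1.82 × 10^-5 M.
Check: 0.0031% ionized — well under 5%, approximation valid.
pH = −log(1.82 × 10^-5) = 4.74

pH = 4.74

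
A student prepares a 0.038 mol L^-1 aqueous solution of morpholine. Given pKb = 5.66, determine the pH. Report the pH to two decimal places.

pH = 10.46

C4H8ONH + H2O ⇌ C4H8ONH2+ + OH-
Kb = 10^(−5.66) = 2.19 × 10^-6
From the ICE table, Kb = [OH-]²/(0.038 − [OH-]) = 2.19 × 10^-6.
Assume [OH-] ≪ 0.038: [OH-] ≈ √(2.19 × 10^-6 × 0.038) = 2.88 × 10^-4 M
pOH = −log(2.88 × 10^-4) = 3.54; pH = 14.00 − 3.54 = 10.46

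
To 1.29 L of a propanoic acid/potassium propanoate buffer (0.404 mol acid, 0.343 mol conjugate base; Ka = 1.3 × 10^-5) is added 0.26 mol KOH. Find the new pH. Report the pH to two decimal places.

pH = 5.51

OH- converts CH3CH2COOH to CH3CH2COO-: CH3CH2COOH → 0.144 mol, CH3CH2COO- → 0.603 mol.
pKa = −log(1.3 × 10^-5) = 4.886
Henderson–Hasselbalch with mole ratio 0.603/0.144: pH = 4.886 + (+0.622)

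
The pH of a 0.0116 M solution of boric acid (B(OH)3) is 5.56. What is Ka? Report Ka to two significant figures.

Ka = 6.5 × 10^-10

[H+] = 10^(-5.56) = 2.75 × 10^-6 M
At equilibrium [HA] = 0.0116 − 2.75 × 10^-6 = 1.16 × 10^-2 M
Ka = [H+][A-]/[HA] = (2.75 × 10^-6)² / 1.16 × 10^-2 = 6.5 × 10^-10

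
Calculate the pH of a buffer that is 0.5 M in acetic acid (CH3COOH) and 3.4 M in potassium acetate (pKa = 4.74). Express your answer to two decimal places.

Henderson–Hasselbalch: pH = pKa + log([CH3COO-]/[CH3COOH]) = 4.74 + log(3.4/0.5)
pH = 4.74 + (+0.833) = 5.57

pH = 5.57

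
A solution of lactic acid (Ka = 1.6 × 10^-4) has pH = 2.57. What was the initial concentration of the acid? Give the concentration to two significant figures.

[H+] = 10^(-2.57) = 2.69 × 10^-3 M = x
Ka = x²/(C₀ − x) ⇒ C₀ = x + x²/Ka
C₀ = 2.69 × 10^-3 + (2.69 × 10^-3)²/(1.6 × 10^-4) = 4.79 × 10^-2 M

C₀ = 4.8 × 10^-2 M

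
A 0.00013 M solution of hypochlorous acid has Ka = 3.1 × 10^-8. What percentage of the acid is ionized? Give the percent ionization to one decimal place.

HOCl ⇌ OCl- + H+; let x = [H+] at equilibrium.
x ≈ √(Ka·C₀) = √(3.1 × 10^-8 × 0.00013) = 2.01 × 10^-6 M
Fraction ionized = 2.01 × 10^-6 / 0.00013 = 0.0155 → 1.5%

1.5%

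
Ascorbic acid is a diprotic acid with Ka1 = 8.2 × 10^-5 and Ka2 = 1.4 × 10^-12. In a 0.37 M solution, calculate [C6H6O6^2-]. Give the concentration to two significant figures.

1.4 × 10^-12 M

First ionization gives [H+] ≈ [HC6H6O6-] = 5.51 × 10^-3 M.
Second step: Ka2 = [H+][C6H6O6^2-]/[HC6H6O6-] ≈ [C6H6O6^2-] (since [H+] ≈ [HC6H6O6-]).
So [C6H6O6^2-] ≈ Ka2.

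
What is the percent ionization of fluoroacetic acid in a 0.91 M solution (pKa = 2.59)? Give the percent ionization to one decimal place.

5.2%

FCH2COOH ⇌ FCH2COO- + H+; let x = [H+] at equilibrium.
Ka = 10^(−2.59) = 2.57 × 10^-3
Solve x² + 0.00257x − 0.00234 = 0 → x = 4.71 × 10^-2 M
Fraction ionized = 4.71 × 10^-2 / 0.91 = 0.0518 → 5.2%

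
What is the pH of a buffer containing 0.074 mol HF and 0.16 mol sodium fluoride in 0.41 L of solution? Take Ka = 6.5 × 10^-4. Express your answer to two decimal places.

pH = 3.52

pKa = −log(6.5 × 10^-4) = 3.187
pH = pKa + log([A⁻]/[HA]) = 3.187 + log(0.16/0.074)
pH = 3.187 + (+0.335) = 3.52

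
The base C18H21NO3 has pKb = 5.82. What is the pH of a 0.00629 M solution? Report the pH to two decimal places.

pH = 9.99

C18H21NO3 + H2O ⇌ C18H22NO3+ + OH-
Kb = 10^(−5.82) = 1.51 × 10^-6
Kb = [OH-]²/(0.00629 − [OH-]) = 1.51 × 10^-6
Neglecting [OH-] in the denominator: [OH-] = √(1.51 × 10^-6 × 0.00629) = 9.75 × 10^-5 M
pOH = −log(9.75 × 10^-5) = 4.01; pH = 14.00 − 4.01 = 9.99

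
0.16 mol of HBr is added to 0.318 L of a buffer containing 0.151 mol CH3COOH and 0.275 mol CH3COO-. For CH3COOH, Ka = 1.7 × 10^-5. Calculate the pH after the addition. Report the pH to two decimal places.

After neutralization: n(CH3COOH) = 0.311 mol, n(CH3COO-) = 0.115 mol.
pKa = −log(1.7 × 10^-5) = 4.770
pH = pKa + log(n_CH3COO-/n_CH3COOH) = 4.770 + log(0.115/0.311) = 4.770 + (-0.432)

pH = 4.34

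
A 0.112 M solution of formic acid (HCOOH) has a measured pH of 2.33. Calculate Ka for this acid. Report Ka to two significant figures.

Ka = 2.0 × 10^-4

[H+] = 10^(-2.33) = 4.68 × 10^-3 M
At equilibrium [HA] = 0.112 − 4.68 × 10^-3 = 1.07 × 10^-1 M
Ka = [H+][A-]/[HA] = (4.68 × 10^-3)² / 1.07 × 10^-1 = 2.0 × 10^-4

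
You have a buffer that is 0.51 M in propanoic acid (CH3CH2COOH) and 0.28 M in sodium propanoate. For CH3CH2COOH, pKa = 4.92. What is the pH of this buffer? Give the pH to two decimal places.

pH = 4.66

Henderson–Hasselbalch: pH = pKa + log([CH3CH2COO-]/[CH3CH2COOH]) = 4.92 + log(0.28/0.51)
pH = 4.92 + (-0.260) = 4.66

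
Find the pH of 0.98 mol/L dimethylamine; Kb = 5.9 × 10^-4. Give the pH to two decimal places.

(CH3)2NH + H2O ⇌ (CH3)2NH2+ + OH-
From the ICE table, Kb = [OH-]²/(0.98 − [OH-]) = 5.9 × 10^-4.
Since Kb ≪ C₀, [OH-] ≈ √(Kb·C₀) = 2.40 × 10^-2 M.
([OH-]/C₀ = 2.5% < 5%, so the approximation holds.)
pOH = −log(2.40 × 10^-2) = 1.62; pH = 14.00 − 1.62 = 12.38

pH = 12.38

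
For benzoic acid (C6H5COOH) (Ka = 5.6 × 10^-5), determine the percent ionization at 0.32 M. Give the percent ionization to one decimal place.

1.3%

C6H5COOH ⇌ C6H5COO- + H+; let x = [H+] at equilibrium.
x ≈ √(Ka·C₀) = √(5.6 × 10^-5 × 0.32) = 4.23 × 10^-3 M
% ionization = x/C₀ × 100% = 4.23 × 10^-3/0.32 × 100% = 1.3%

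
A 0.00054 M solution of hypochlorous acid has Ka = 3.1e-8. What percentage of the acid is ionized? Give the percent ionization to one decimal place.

HOCl ⇌ OCl- + H+; let x = [H+] at equilibrium.
x ≈ √(Ka·C₀) = √(3.1 × 10^-8 × 0.00054) = 4.09 × 10^-6 M
Fraction ionized = 4.09 × 10^-6 / 0.00054 = 0.0076 → 0.8%

0.8%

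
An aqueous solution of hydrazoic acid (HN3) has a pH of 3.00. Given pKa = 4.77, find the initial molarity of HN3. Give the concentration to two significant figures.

[H+] = 10^(-3.00) = 1.00 × 10^-3 M = x
Ka = 10^(−4.77) = 1.70 × 10^-5
Ka = x²/(C₀ − x) ⇒ C₀ = x + x²/Ka
C₀ = 1.00 × 10^-3 + (1.00 × 10^-3)²/(1.70 × 10^-5) = 5.98 × 10^-2 M

C₀ = 6.0 × 10^-2 M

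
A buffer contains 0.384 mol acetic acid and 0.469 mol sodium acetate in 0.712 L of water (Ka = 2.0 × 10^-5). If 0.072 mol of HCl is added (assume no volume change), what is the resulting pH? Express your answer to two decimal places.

pH = 4.64

After neutralization: n(CH3COOH) = 0.456 mol, n(CH3COO-) = 0.397 mol.
pKa = −log(2.0 × 10^-5) = 4.699
pH = pKa + log(n_CH3COO-/n_CH3COOH) = 4.699 + log(0.397/0.456) = 4.699 + (-0.060)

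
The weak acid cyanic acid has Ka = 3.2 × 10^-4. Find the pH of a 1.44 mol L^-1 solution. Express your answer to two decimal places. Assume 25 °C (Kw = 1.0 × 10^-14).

HOCN ⇌ OCN- + H+
Ka = [H+]²/(1.44 − [H+]) = 3.2 × 10^-4
Neglecting [H+] in the denominator: [H+] = √(3.2 × 10^-4 × 1.44) = 2.15 × 10^-2 M
([H+]/C₀ = 1.5% < 5%, so the approximation holds.)
pH = −log(2.15 × 10^-2) = 1.67

pH = 1.67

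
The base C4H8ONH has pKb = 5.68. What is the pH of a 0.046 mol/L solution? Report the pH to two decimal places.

C4H8ONH + H2O ⇌ C4H8ONH2+ + OH-
Kb = 10^(−5.68) = 2.09 × 10^-6
From the ICE table, Kb = x²/(0.046 − x) = 2.09 × 10^-6.
Since Kb ≪ C₀, x ≈ √(Kb·C₀) = 3.10 × 10^-4 M.
Check: 0.67% ionized — well under 5%, approximation valid.
pOH = −log(3.10 × 10^-4) = 3.51; pH = 14.00 − 3.51 = 10.49

pH = 10.49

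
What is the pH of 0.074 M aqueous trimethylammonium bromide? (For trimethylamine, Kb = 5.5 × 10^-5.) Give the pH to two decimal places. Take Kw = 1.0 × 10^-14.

pH = 5.44

(CH3)3NH+ is the conjugate acid of the weak base (CH3)3N.
Ka = Kw/Kb = 1.0×10^-14 / 5.5 × 10^-5 = 1.82 × 10^-10
Ka = [H+]²/(0.074 − [H+]) = 1.82 × 10^-10
Assume [H+] ≪ 0.074: [H+] ≈ √(1.82 × 10^-10 × 0.074) = 3.67 × 10^-6 M
([H+]/C₀ = 0.005% < 5%, so the approximation holds.)
pH = −log(3.67 × 10^-6) = 5.44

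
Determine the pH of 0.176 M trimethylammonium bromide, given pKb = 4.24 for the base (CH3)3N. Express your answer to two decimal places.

pH = 5.26

(CH3)3NH+ is the conjugate acid of the weak base (CH3)3N.
Kb = 10^(−4.24) = 5.75 × 10^-5
Ka = Kw/Kb = 1.0×10^-14 / 5.75 × 10^-5 = 1.74 × 10^-10
Ka = [H+]²/(0.176 − [H+]) = 1.74 × 10^-10
Neglecting [H+] in the denominator: [H+] = √(1.74 × 10^-10 × 0.176) = 5.53 × 10^-6 M
pH = −log[H+] = −log(5.53 × 10^-6) = 5.26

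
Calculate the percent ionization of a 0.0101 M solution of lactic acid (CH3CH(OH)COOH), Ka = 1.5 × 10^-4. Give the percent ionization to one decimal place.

CH3CH(OH)COOH ⇌ CH3CH(OH)COO- + H+; let x = [H+] at equilibrium.
Ka = x²/(C₀ − x); solving the quadratic gives x = 1.16 × 10^-3 M.
% ionization = x/C₀ × 100% = 1.16 × 10^-3/0.0101 × 100% = 11.5%

11.5%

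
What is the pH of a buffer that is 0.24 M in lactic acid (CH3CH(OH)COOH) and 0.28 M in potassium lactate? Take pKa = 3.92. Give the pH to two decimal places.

pH = 3.99

pH = pKa + log([A⁻]/[HA]) = 3.92 + log(0.28/0.24)
pH = 3.92 + (+0.067) = 3.99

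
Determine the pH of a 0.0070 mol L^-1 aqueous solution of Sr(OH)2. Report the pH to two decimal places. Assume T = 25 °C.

Sr(OH)2 is a strong base (each formula unit releases 2 OH-); [OH-] = 0.014 M.
pOH = -log(0.014) = 1.85
pH = 14.00 - 1.85 = 12.15

pH = 12.15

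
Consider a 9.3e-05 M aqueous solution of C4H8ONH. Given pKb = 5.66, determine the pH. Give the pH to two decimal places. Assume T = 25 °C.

pH = 9.12

C4H8ONH + H2O ⇌ C4H8ONH2+ + OH-
Kb = 10^(−5.66) = 2.19 × 10^-6
Kb = x²/(9.3e-05 − x) = 2.19 × 10^-6
x is not negligible relative to C₀; solve x² + 2.19e-06·x − 2.04e-10 = 0.
x = [−2.19e-06 + √(2.19e-06² + 8.15e-10)]/2 = 1.32 × 10^-5 M
pOH = 4.88, so pH = 14.00 − pOH = 9.12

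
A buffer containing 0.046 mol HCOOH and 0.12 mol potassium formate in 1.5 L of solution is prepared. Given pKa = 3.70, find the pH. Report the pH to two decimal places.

pH = 4.12

Henderson–Hasselbalch: pH = pKa + log([HCOO-]/[HCOOH]) = 3.70 + log(0.12/0.046)
pH = 3.70 + (+0.416) = 4.12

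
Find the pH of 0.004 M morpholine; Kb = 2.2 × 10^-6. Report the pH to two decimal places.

C4H8ONH + H2O ⇌ C4H8ONH2+ + OH-
From the ICE table, Kb = [OH-]²/(0.004 − [OH-]) = 2.2 × 10^-6.
Assume [OH-] ≪ 0.004: [OH-] ≈ √(2.2 × 10^-6 × 0.004) = 9.38 × 10^-5 M
pOH = −log(9.38 × 10^-5) = 4.03; pH = 14.00 − 4.03 = 9.97

pH = 9.97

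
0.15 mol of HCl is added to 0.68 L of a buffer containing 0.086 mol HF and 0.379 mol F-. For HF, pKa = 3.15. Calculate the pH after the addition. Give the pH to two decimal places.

Added H+ converts F- to HF: HF → 0.236 mol, F- → 0.229 mol.
pH = pKa + log(n_F-/n_HF) = 3.15 + log(0.229/0.236) = 3.15 + (-0.013)

pH = 3.14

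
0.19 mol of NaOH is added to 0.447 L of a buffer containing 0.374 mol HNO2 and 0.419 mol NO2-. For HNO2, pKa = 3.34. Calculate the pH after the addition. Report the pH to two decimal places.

After neutralization: n(HNO2) = 0.184 mol, n(NO2-) = 0.609 mol.
pH = pKa + log([A⁻]/[HA]) = 3.34 + log(0.609/0.184) = 3.34 +0.520

pH = 3.86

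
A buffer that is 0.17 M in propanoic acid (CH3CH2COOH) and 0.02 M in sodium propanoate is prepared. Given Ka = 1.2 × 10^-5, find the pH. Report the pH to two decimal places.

pKa = −log(1.2 × 10^-5) = 4.921
Using pH = pKa + log([base]/[acid]) with [base]/[acid] = 0.02/0.17:
pH = 4.921 + (-0.929) = 3.99

pH = 3.99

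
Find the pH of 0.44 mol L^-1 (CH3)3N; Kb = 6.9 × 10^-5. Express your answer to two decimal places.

pH = 11.74

(CH3)3N + H2O ⇌ (CH3)3NH+ + OH-
From the ICE table, Kb = x²/(0.44 − x) = 6.9 × 10^-5.
Since Kb ≪ C₀, x ≈ √(Kb·C₀) = 5.51 × 10^-3 M.
Check: 1.3% ionized — well under 5%, approximation valid.
pOH = 2.26, so pH = 14.00 − pOH = 11.74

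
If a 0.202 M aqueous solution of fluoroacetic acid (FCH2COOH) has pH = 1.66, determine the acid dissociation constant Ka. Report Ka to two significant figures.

[H+] = 10^(-1.66) = 2.19 × 10^-2 M
At equilibrium [HA] = 0.202 − 2.19 × 10^-2 = 1.80 × 10^-1 M
Ka = [H+][A-]/[HA] = (2.19 × 10^-2)² / 1.80 × 10^-1 = 2.7 × 10^-3

Ka = 2.7 × 10^-3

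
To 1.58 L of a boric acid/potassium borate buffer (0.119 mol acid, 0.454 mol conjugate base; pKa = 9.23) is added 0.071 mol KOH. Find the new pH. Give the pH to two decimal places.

pH = 10.27

OH- converts B(OH)3 to B(OH)4-: B(OH)3 → 0.048 mol, B(OH)4- → 0.525 mol.
pH = pKa + log(n_B(OH)4-/n_B(OH)3) = 9.23 + log(0.525/0.048) = 9.23 + (+1.039)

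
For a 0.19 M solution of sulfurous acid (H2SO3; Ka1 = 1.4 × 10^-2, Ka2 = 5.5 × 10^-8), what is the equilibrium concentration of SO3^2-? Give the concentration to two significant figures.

First ionization gives [H+] ≈ [HSO3-] = 4.50 × 10^-2 M.
Second step: Ka2 = [H+][SO3^2-]/[HSO3-] ≈ [SO3^2-] (since [H+] ≈ [HSO3-]).
So [SO3^2-] ≈ Ka2.

5.5 × 10^-8 M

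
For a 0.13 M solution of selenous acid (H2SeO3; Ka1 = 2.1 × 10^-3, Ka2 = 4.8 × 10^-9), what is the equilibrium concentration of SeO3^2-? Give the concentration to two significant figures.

First ionization gives [H+] ≈ [HSeO3-] = 1.55 × 10^-2 M.
Second step: Ka2 = [H+][SeO3^2-]/[HSeO3-] ≈ [SeO3^2-] (since [H+] ≈ [HSeO3-]).
So [SeO3^2-] ≈ Ka2.

4.8 × 10^-9 M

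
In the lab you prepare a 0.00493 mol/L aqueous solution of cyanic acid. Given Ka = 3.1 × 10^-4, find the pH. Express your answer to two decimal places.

pH = 2.96

HOCN ⇌ OCN- + H+
Ka = [H+]²/(0.00493 − [H+]) = 3.1 × 10^-4
Here C₀/Ka ≈ 15.9, so the small-[H+] approximation fails. Use the quadratic:
[H+] = [−0.00031 + √(0.00031² + 6.11e-06)]/2 = 1.09 × 10^-3 M
pH = −log[H+] = −log(1.09 × 10^-3) = 2.96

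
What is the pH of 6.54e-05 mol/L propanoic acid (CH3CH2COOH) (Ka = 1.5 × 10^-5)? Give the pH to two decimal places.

CH3CH2COOH ⇌ CH3CH2COO- + H+
Let x = [H+] at equilibrium. Ka = x²/(6.54e-05 − x).
The 5% rule fails; solving x² + Ka·x − Ka·C₀ = 0 exactly:
x = [−1.5e-05 + √(1.5e-05² + 3.92e-09)]/2 = 2.47 × 10^-5 M
pH = −log(2.47 × 10^-5) = 4.61

pH = 4.61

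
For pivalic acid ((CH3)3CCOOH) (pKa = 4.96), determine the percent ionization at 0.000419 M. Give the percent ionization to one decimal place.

(CH3)3CCOOH ⇌ (CH3)3CCOO- + H+; let x = [H+] at equilibrium.
Ka = 10^(−4.96) = 1.10 × 10^-5
Ka = x²/(C₀ − x); solving the quadratic gives x = 6.26 × 10^-5 M.
Fraction ionized = 6.26 × 10^-5 / 0.000419 = 0.1494 → 14.9%

14.9%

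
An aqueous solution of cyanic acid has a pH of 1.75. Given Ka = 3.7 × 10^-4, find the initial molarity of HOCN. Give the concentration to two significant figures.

[H+] = 10^(-1.75) = 1.78 × 10^-2 M = x
Ka = x²/(C₀ − x) ⇒ C₀ = x + x²/Ka
C₀ = 1.78 × 10^-2 + (1.78 × 10^-2)²/(3.7 × 10^-4) = 8.74 × 10^-1 M

C₀ = 8.7 × 10^-1 M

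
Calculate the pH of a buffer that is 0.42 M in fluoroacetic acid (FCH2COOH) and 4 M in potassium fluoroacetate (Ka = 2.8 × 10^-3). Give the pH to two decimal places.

pKa = −log(2.8 × 10^-3) = 2.553
pH = pKa + log([A⁻]/[HA]) = 2.553 + log(4/0.42)
pH = 2.553 + (+0.979) = 3.53

pH = 3.53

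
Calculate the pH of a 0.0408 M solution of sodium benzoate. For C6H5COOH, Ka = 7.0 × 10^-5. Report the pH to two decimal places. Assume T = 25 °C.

C6H5COO- is the conjugate base of the weak acid C6H5COOH.
Kb = Kw/Ka = 1.0×10^-14 / 7.0 × 10^-5 = 1.43 × 10^-10
Kb = [OH-]²/(0.0408 − [OH-]) = 1.43 × 10^-10
Since Kb ≪ C₀, [OH-] ≈ √(Kb·C₀) = 2.42 × 10^-6 M.
([OH-]/C₀ = 0.0059% < 5%, so the approximation holds.)
pOH = −log(2.42 × 10^-6) = 5.62; pH = 14.00 − 5.62 = 8.38

pH = 8.38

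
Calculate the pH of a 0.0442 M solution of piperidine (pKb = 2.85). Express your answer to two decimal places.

pH = 11.86

C5H10NH + H2O ⇌ C5H10NH2+ + OH-
Kb = 10^(−2.85) = 1.41 × 10^-3
Kb = x²/(0.0442 − x) = 1.41 × 10^-3
x is not negligible relative to C₀; solve x² + 0.00141·x − 6.23e-05 = 0.
x = [−0.00141 + √(0.00141² + 0.000249)]/2 = 7.22 × 10^-3 M
pOH = 2.14, so pH = 14.00 − pOH = 11.86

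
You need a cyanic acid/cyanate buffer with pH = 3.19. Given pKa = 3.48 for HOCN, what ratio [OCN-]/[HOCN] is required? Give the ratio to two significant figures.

ratio = 0.51

pH = pKa + log(r) ⇒ log(r) = 3.19 − 3.48 = -0.29
r = [OCN-]/[HOCN] = 10^(-0.29) = 0.513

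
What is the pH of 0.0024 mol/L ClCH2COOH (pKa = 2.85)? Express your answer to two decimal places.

ClCH2COOH ⇌ ClCH2COO- + H+
Ka = 10^(−2.85) = 1.41 × 10^-3
From the ICE table, Ka = [H+]²/(0.0024 − [H+]) = 1.41 × 10^-3.
[H+] is not negligible relative to C₀; solve [H+]² + 0.00141·[H+] − 3.38e-06 = 0.
[H+] = (−Ka + √(Ka² + 4·Ka·C₀))/2 = 1.27 × 10^-3 M
pH = −log(1.27 × 10^-3) = 2.90

pH = 2.90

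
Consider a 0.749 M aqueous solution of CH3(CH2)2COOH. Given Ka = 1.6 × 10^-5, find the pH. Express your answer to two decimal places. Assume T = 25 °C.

CH3(CH2)2COOH ⇌ CH3(CH2)2COO- + H+
From the ICE table, Ka = [H+]²/(0.749 − [H+]) = 1.6 × 10^-5.
Since Ka ≪ C₀, [H+] ≈ √(Ka·C₀) = 3.46 × 10^-3 M.
Check: 0.46% ionized — well under 5%, approximation valid.
pH = −log[H+] = −log(3.46 × 10^-3) = 2.46

pH = 2.46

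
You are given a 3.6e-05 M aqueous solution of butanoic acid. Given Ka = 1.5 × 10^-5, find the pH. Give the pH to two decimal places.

pH = 4.77

CH3(CH2)2COOH ⇌ CH3(CH2)2COO- + H+
From the ICE table, Ka = x²/(3.6e-05 − x) = 1.5 × 10^-5.
The 5% rule fails; solving x² + Ka·x − Ka·C₀ = 0 exactly:
x = (−Ka + √(Ka² + 4·Ka·C₀))/2 = 1.69 × 10^-5 M
pH = −log(1.69 × 10^-5) = 4.77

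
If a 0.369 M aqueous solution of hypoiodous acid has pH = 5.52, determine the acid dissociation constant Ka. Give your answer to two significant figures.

Ka = 2.5 × 10^-11

[H+] = 10^(-5.52) = 3.02 × 10^-6 M
At equilibrium [HA] = 0.369 − 3.02 × 10^-6 = 3.69 × 10^-1 M
Ka = [H+][A-]/[HA] = (3.02 × 10^-6)² / 3.69 × 10^-1 = 2.5 × 10^-11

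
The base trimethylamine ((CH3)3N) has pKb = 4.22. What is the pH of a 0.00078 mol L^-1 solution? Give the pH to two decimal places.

(CH3)3N + H2O ⇌ (CH3)3NH+ + OH-
Kb = 10^(−4.22) = 6.03 × 10^-5
From the ICE table, Kb = x²/(0.00078 − x) = 6.03 × 10^-5.
The 5% rule fails; solving x² + Kb·x − Kb·C₀ = 0 exactly:
x = [−6.03e-05 + √(6.03e-05² + 1.88e-07)]/2 = 1.89 × 10^-4 M
pOH = 3.72, so pH = 14.00 − pOH = 10.28

pH = 10.28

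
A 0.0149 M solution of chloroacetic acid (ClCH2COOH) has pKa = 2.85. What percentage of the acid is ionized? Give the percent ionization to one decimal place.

26.4%

ClCH2COOH ⇌ ClCH2COO- + H+; let x = [H+] at equilibrium.
Ka = 10^(−2.85) = 1.41 × 10^-3
Solve x² + 0.00141x − 2.1e-05 = 0 → x = 3.93 × 10^-3 M
% ionization = x/C₀ × 100% = 3.93 × 10^-3/0.0149 × 100% = 26.4%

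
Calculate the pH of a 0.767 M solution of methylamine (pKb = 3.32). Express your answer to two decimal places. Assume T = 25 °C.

pH = 12.28

CH3NH2 + H2O ⇌ CH3NH3+ + OH-
Kb = 10^(−3.32) = 4.79 × 10^-4
From the ICE table, Kb = [OH-]²/(0.767 − [OH-]) = 4.79 × 10^-4.
Neglecting [OH-] in the denominator: [OH-] = √(4.79 × 10^-4 × 0.767) = 1.92 × 10^-2 M
([OH-]/C₀ = 2.5% < 5%, so the approximation holds.)
pOH = 1.72, so pH = 14.00 − pOH = 12.28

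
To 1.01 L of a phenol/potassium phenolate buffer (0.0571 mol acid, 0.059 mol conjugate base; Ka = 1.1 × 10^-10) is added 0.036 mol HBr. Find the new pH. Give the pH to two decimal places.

pH = 9.35

Added H+ converts C6H5O- to C6H5OH: C6H5OH → 0.0931 mol, C6H5O- → 0.023 mol.
pKa = −log(1.1 × 10^-10) = 9.959
pH = pKa + log([A⁻]/[HA]) = 9.959 + log(0.023/0.0931) = 9.959 -0.607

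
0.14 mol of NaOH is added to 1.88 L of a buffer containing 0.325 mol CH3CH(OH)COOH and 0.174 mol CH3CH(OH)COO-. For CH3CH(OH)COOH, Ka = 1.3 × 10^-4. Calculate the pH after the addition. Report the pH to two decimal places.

OH- converts CH3CH(OH)COOH to CH3CH(OH)COO-: CH3CH(OH)COOH → 0.185 mol, CH3CH(OH)COO- → 0.314 mol.
pKa = −log(1.3 × 10^-4) = 3.886
pH = pKa + log(n_CH3CH(OH)COO-/n_CH3CH(OH)COOH) = 3.886 + log(0.314/0.185) = 3.886 + (+0.230)

pH = 4.12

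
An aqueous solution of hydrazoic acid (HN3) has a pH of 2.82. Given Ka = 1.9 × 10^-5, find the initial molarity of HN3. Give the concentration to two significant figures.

C₀ = 1.2 × 10^-1 M

[H+] = 10^(-2.82) = 1.51 × 10^-3 M = x
Ka = x²/(C₀ − x) ⇒ C₀ = x + x²/Ka
C₀ = 1.51 × 10^-3 + (1.51 × 10^-3)²/(1.9 × 10^-5) = 1.22 × 10^-1 M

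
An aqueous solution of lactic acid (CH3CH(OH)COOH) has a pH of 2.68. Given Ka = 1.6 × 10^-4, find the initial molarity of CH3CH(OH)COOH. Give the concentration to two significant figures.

C₀ = 2.9 × 10^-2 M

[H+] = 10^(-2.68) = 2.09 × 10^-3 M = x
Ka = x²/(C₀ − x) ⇒ C₀ = x + x²/Ka
C₀ = 2.09 × 10^-3 + (2.09 × 10^-3)²/(1.6 × 10^-4) = 2.94 × 10^-2 M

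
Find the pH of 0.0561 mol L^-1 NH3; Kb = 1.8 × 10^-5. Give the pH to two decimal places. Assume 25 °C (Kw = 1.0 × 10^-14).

pH = 11.00

NH3 + H2O ⇌ NH4+ + OH-
From the ICE table, Kb = x²/(0.0561 − x) = 1.8 × 10^-5.
Neglecting x in the denominator: x = √(1.8 × 10^-5 × 0.0561) = 1.00 × 10^-3 M
pOH = 3.00, so pH = 14.00 − pOH = 11.00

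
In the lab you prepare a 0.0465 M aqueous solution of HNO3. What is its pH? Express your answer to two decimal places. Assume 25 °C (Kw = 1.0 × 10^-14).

HNO3 is a strong acid and dissociates completely, so [H+] = 0.0465 M.
pH = -log(0.0465) = 1.33

pH = 1.33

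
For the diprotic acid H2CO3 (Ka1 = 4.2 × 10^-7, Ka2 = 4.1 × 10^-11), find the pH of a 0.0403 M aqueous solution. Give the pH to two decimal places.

Ka1 ≫ Ka2, so treat the first dissociation as the only significant source of H+.
Ka1 = x²/(0.0403 − x) = 4.2 × 10^-7
x ≈ √(4.2 × 10^-7 × 0.0403) = 1.30 × 10^-4 M
pH = −log(1.30 × 10^-4) = 3.89

pH = 3.89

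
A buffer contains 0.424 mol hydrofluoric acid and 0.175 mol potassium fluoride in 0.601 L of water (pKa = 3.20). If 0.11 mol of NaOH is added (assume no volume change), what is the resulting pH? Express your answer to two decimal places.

After neutralization: n(HF) = 0.314 mol, n(F-) = 0.285 mol.
pH = pKa + log(n_F-/n_HF) = 3.20 + log(0.285/0.314) = 3.20 + (-0.042)

pH = 3.16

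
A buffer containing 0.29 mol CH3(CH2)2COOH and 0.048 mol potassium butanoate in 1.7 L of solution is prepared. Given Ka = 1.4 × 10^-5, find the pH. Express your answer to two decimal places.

pKa = −log(1.4 × 10^-5) = 4.854
Henderson–Hasselbalch: pH = pKa + log([CH3(CH2)2COO-]/[CH3(CH2)2COOH]) = 4.854 + log(0.048/0.29)
pH = 4.854 + (-0.781) = 4.07

pH = 4.07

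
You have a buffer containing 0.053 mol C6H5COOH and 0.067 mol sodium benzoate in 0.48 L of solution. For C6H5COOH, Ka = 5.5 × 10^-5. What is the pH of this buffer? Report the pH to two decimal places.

pKa = −log(5.5 × 10^-5) = 4.260
Henderson–Hasselbalch: pH = pKa + log([C6H5COO-]/[C6H5COOH]) = 4.260 + log(0.067/0.053)
pH = 4.260 + (+0.102) = 4.36

pH = 4.36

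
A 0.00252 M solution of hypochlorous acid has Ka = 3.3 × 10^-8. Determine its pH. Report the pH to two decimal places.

pH = 5.04

HOCl ⇌ OCl- + H+
Let x = [H+] at equilibrium. Ka = x²/(0.00252 − x).
Since Ka ≪ C₀, x ≈ √(Ka·C₀) = 9.12 × 10^-6 M.
pH = −log(9.12 × 10^-6) = 5.04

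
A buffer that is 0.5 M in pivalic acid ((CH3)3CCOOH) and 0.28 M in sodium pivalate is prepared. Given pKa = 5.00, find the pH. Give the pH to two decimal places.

Henderson–Hasselbalch: pH = pKa + log([(CH3)3CCOO-]/[(CH3)3CCOOH]) = 5.00 + log(0.28/0.5)
pH = 5.00 + (-0.252) = 4.75

pH = 4.75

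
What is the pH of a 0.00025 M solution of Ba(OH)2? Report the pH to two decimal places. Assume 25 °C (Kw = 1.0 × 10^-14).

Ba(OH)2 is a strong base (each formula unit releases 2 OH-); [OH-] = 0.0005 M.
pOH = -log(0.0005) = 3.30
pH = 14.00 - 3.30 = 10.70

pH = 10.70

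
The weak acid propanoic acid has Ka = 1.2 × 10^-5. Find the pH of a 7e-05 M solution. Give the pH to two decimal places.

CH3CH2COOH ⇌ CH3CH2COO- + H+
From the ICE table, Ka = x²/(7e-05 − x) = 1.2 × 10^-5.
Here C₀/Ka ≈ 5.83, so the small-x approximation fails. Use the quadratic:
x = [−1.2e-05 + √(1.2e-05² + 3.36e-09)]/2 = 2.36 × 10^-5 M
pH = −log(2.36 × 10^-5) = 4.63

pH = 4.63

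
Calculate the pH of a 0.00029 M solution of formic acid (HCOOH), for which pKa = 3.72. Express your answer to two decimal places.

pH = 3.80

HCOOH ⇌ HCOO- + H+
Ka = 10^(−3.72) = 1.91 × 10^-4
Ka = [H+]²/(0.00029 − [H+]) = 1.91 × 10^-4
The 5% rule fails; solving [H+]² + Ka·[H+] − Ka·C₀ = 0 exactly:
[H+] = (−Ka + √(Ka² + 4·Ka·C₀))/2 = 1.58 × 10^-4 M
pH = −log(1.58 × 10^-4) = 3.80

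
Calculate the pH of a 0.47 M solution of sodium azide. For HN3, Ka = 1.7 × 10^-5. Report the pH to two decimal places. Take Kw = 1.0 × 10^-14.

pH = 9.22

N3- is the conjugate base of the weak acid HN3.
Kb = Kw/Ka = 1.0×10^-14 / 1.7 × 10^-5 = 5.88 × 10^-10
From the ICE table, Kb = x²/(0.47 − x) = 5.88 × 10^-10.
Since Kb ≪ C₀, x ≈ √(Kb·C₀) = 1.66 × 10^-5 M.
(x/C₀ = 0.0035% < 5%, so the approximation holds.)
pOH = −log(1.66 × 10^-5) = 4.78; pH = 14.00 − 4.78 = 9.22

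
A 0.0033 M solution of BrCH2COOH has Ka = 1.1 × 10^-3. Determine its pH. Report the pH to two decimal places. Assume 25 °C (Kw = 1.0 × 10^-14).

pH = 2.84

BrCH2COOH ⇌ BrCH2COO- + H+
From the ICE table, Ka = [H+]²/(0.0033 − [H+]) = 1.1 × 10^-3.
Here C₀/Ka ≈ 3, so the small-[H+] approximation fails. Use the quadratic:
[H+] = [−0.0011 + √(0.0011² + 1.45e-05)]/2 = 1.43 × 10^-3 M
pH = −log[H+] = −log(1.43 × 10^-3) = 2.84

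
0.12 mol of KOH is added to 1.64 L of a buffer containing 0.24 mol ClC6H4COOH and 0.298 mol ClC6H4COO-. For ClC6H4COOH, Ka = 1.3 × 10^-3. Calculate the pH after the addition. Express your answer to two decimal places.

After neutralization: n(ClC6H4COOH) = 0.12 mol, n(ClC6H4COO-) = 0.418 mol.
pKa = −log(1.3 × 10^-3) = 2.886
pH = pKa + log(n_ClC6H4COO-/n_ClC6H4COOH) = 2.886 + log(0.418/0.12) = 2.886 + (+0.542)

pH = 3.43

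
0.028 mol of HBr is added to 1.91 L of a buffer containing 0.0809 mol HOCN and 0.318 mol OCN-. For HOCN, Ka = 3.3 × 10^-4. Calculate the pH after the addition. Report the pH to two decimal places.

pH = 3.91

Added H+ converts OCN- to HOCN: HOCN → 0.109 mol, OCN- → 0.29 mol.
pKa = −log(3.3 × 10^-4) = 3.481
pH = pKa + log([A⁻]/[HA]) = 3.481 + log(0.29/0.109) = 3.481 +0.425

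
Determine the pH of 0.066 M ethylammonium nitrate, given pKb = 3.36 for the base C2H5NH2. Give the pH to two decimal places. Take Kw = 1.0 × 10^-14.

C2H5NH3+ is the conjugate acid of the weak base C2H5NH2.
Kb = 10^(−3.36) = 4.37 × 10^-4
Ka = Kw/Kb = 1.0×10^-14 / 4.37 × 10^-4 = 2.29 × 10^-11
Let x = [H+] at equilibrium. Ka = x²/(0.066 − x).
Since Ka ≪ C₀, x ≈ √(Ka·C₀) = 1.23 × 10^-6 M.
pH = −log(1.23 × 10^-6) = 5.91

pH = 5.91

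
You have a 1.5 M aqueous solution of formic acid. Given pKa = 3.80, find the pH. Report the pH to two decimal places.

HCOOH ⇌ HCOO- + H+
Ka = 10^(−3.80) = 1.58 × 10^-4
Ka = x²/(1.5 − x) = 1.58 × 10^-4
Assume x ≪ 1.5: x ≈ √(1.58 × 10^-4 × 1.5) = 1.54 × 10^-2 M
pH = −log(1.54 × 10^-2) = 1.81

pH = 1.81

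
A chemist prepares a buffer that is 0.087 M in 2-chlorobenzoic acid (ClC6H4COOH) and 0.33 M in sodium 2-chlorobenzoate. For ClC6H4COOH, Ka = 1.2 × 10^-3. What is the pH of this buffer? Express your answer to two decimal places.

pH = 3.50

pKa = −log(1.2 × 10^-3) = 2.921
Using pH = pKa + log([base]/[acid]) with [base]/[acid] = 0.33/0.087:
pH = 2.921 + (+0.579) = 3.50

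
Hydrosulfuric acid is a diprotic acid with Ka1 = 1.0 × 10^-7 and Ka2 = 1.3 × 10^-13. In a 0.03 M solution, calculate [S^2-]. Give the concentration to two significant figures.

First ionization gives [H+] ≈ [HS-] = 5.48 × 10^-5 M.
Second step: Ka2 = [H+][S^2-]/[HS-] ≈ [S^2-] (since [H+] ≈ [HS-]).
So [S^2-] ≈ Ka2.

1.3 × 10^-13 M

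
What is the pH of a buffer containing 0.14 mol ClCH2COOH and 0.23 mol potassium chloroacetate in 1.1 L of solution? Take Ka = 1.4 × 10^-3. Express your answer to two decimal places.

pKa = −log(1.4 × 10^-3) = 2.854
Using pH = pKa + log([base]/[acid]) with [base]/[acid] = 0.23/0.14:
pH = 2.854 + (+0.216) = 3.07

pH = 3.07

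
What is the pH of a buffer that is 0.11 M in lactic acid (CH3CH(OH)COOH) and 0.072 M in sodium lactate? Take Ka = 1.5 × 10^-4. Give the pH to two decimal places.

pKa = −log(1.5 × 10^-4) = 3.824
Henderson–Hasselbalch: pH = pKa + log([CH3CH(OH)COO-]/[CH3CH(OH)COOH]) = 3.824 + log(0.072/0.11)
pH = 3.824 + (-0.184) = 3.64

pH = 3.64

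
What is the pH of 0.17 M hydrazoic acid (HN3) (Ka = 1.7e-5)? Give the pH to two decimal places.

pH = 2.77

HN3 ⇌ N3- + H+
Ka = [H+]²/(0.17 − [H+]) = 1.7 × 10^-5
Since Ka ≪ C₀, [H+] ≈ √(Ka·C₀) = 1.70 × 10^-3 M.
Check: 1% ionized — well under 5%, approximation valid.
pH = −log[H+] = −log(1.70 × 10^-3) = 2.77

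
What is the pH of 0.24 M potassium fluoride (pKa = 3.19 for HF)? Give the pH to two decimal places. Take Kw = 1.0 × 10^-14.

pH = 8.29

F- is the conjugate base of the weak acid HF.
Ka = 10^(−3.19) = 6.46 × 10^-4
Kb = Kw/Ka = 1.0×10^-14 / 6.46 × 10^-4 = 1.55 × 10^-11
Kb = [OH-]²/(0.24 − [OH-]) = 1.55 × 10^-11
Assume [OH-] ≪ 0.24: [OH-] ≈ √(1.55 × 10^-11 × 0.24) = 1.93 × 10^-6 M
([OH-]/C₀ = 0.0008% < 5%, so the approximation holds.)
pOH = 5.71, so pH = 14.00 − pOH = 8.29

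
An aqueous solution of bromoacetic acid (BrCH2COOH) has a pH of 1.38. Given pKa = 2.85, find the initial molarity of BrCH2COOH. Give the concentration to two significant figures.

[H+] = 10^(-1.38) = 4.17 × 10^-2 M = x
Ka = 10^(−2.85) = 1.41 × 10^-3
Ka = x²/(C₀ − x) ⇒ C₀ = x + x²/Ka
C₀ = 4.17 × 10^-2 + (4.17 × 10^-2)²/(1.41 × 10^-3) = 1.27 M

C₀ = 1.3 M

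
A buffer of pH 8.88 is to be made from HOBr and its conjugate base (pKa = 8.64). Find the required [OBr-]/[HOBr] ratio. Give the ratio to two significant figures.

pH = pKa + log(r) ⇒ log(r) = 8.88 − 8.64 = +0.24
r = [OBr-]/[HOBr] = 10^(+0.24) = 1.74

ratio = 1.7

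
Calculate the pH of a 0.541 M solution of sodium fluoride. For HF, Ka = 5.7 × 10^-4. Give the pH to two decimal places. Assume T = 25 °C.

F- is the conjugate base of the weak acid HF.
Kb = Kw/Ka = 1.0×10^-14 / 5.7 × 10^-4 = 1.75 × 10^-11
Kb = [OH-]²/(0.541 − [OH-]) = 1.75 × 10^-11
Since Kb ≪ C₀, [OH-] ≈ √(Kb·C₀) = 3.08 × 10^-6 M.
pOH = 5.51, so pH = 14.00 − pOH = 8.49

pH = 8.49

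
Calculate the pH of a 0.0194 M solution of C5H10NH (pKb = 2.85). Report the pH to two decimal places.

C5H10NH + H2O ⇌ C5H10NH2+ + OH-
Kb = 10^(−2.85) = 1.41 × 10^-3
From the ICE table, Kb = [OH-]²/(0.0194 − [OH-]) = 1.41 × 10^-3.
[OH-] is not negligible relative to C₀; solve [OH-]² + 0.00141·[OH-] − 2.74e-05 = 0.
[OH-] = [−0.00141 + √(0.00141² + 0.000109)]/2 = 4.57 × 10^-3 M
pOH = −log(4.57 × 10^-3) = 2.34; pH = 14.00 − 2.34 = 11.66

pH = 11.66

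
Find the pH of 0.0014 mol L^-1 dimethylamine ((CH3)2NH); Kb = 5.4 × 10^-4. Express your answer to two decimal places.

pH = 10.81

(CH3)2NH + H2O ⇌ (CH3)2NH2+ + OH-
Let x = [OH-] at equilibrium. Kb = x²/(0.0014 − x).
x is not negligible relative to C₀; solve x² + 0.00054·x − 7.56e-07 = 0.
x = [−0.00054 + √(0.00054² + 3.02e-06)]/2 = 6.40 × 10^-4 M
pOH = −log(6.40 × 10^-4) = 3.19; pH = 14.00 − 3.19 = 10.81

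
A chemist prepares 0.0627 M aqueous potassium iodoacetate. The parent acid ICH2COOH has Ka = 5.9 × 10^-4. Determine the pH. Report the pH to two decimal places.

pH = 8.01

ICH2COO- is the conjugate base of the weak acid ICH2COOH.
Kb = Kw/Ka = 1.0×10^-14 / 5.9 × 10^-4 = 1.69 × 10^-11
Let x = [OH-] at equilibrium. Kb = x²/(0.0627 − x).
Neglecting x in the denominator: x = √(1.69 × 10^-11 × 0.0627) = 1.03 × 10^-6 M
Check: 0.0016% ionized — well under 5%, approximation valid.
pOH = 5.99, so pH = 14.00 − pOH = 8.01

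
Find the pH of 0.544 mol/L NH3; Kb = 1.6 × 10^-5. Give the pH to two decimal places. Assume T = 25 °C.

pH = 11.47

NH3 + H2O ⇌ NH4+ + OH-
From the ICE table, Kb = [OH-]²/(0.544 − [OH-]) = 1.6 × 10^-5.
Since Kb ≪ C₀, [OH-] ≈ √(Kb·C₀) = 2.95 × 10^-3 M.
pOH = −log(2.95 × 10^-3) = 2.53; pH = 14.00 − 2.53 = 11.47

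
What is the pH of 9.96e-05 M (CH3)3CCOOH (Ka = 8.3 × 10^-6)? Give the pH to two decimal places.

pH = 4.60

(CH3)3CCOOH ⇌ (CH3)3CCOO- + H+
From the ICE table, Ka = x²/(9.96e-05 − x) = 8.3 × 10^-6.
x is not negligible relative to C₀; solve x² + 8.3e-06·x − 8.27e-10 = 0.
x = [−8.3e-06 + √(8.3e-06² + 3.31e-09)]/2 = 2.49 × 10^-5 M
pH = −log[H+] = −log(2.49 × 10^-5) = 4.60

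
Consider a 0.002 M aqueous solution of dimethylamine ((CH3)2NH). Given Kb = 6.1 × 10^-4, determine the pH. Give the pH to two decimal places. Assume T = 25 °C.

pH = 10.92

(CH3)2NH + H2O ⇌ (CH3)2NH2+ + OH-
From the ICE table, Kb = [OH-]²/(0.002 − [OH-]) = 6.1 × 10^-4.
[OH-] is not negligible relative to C₀; solve [OH-]² + 0.00061·[OH-] − 1.22e-06 = 0.
[OH-] = [−0.00061 + √(0.00061² + 4.88e-06)]/2 = 8.41 × 10^-4 M
pOH = 3.08, so pH = 14.00 − pOH = 10.92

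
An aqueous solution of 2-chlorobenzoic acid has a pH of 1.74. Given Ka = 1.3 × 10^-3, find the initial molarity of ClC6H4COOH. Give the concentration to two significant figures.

[H+] = 10^(-1.74) = 1.82 × 10^-2 M = x
Ka = x²/(C₀ − x) ⇒ C₀ = x + x²/Ka
C₀ = 1.82 × 10^-2 + (1.82 × 10^-2)²/(1.3 × 10^-3) = 2.73 × 10^-1 M

C₀ = 2.7 × 10^-1 M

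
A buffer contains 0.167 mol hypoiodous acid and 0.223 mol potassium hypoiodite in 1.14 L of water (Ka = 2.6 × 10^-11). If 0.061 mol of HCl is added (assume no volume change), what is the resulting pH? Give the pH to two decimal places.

After neutralization: n(HOI) = 0.228 mol, n(OI-) = 0.162 mol.
pKa = −log(2.6 × 10^-11) = 10.585
Henderson–Hasselbalch with mole ratio 0.162/0.228: pH = 10.585 + (-0.148)

pH = 10.44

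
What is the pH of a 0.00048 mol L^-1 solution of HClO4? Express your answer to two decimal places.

pH = 3.32

HClO4 is a strong acid and dissociates completely, so [H+] = 0.00048 M.
pH = -log(0.00048) = 3.32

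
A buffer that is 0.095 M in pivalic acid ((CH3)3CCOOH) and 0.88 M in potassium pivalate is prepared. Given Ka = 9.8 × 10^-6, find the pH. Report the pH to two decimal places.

pH = 5.98

pKa = −log(9.8 × 10^-6) = 5.009
Henderson–Hasselbalch: pH = pKa + log([(CH3)3CCOO-]/[(CH3)3CCOOH]) = 5.009 + log(0.88/0.095)
pH = 5.009 + (+0.967) = 5.98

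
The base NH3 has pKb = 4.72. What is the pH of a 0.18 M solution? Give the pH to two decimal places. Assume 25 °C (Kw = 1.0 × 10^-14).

NH3 + H2O ⇌ NH4+ + OH-
Kb = 10^(−4.72) = 1.91 × 10^-5
From the ICE table, Kb = x²/(0.18 − x) = 1.91 × 10^-5.
Neglecting x in the denominator: x = √(1.91 × 10^-5 × 0.18) = 1.85 × 10^-3 M
Check: 1% ionized — well under 5%, approximation valid.
pOH = 2.73, so pH = 14.00 − pOH = 11.27

pH = 11.27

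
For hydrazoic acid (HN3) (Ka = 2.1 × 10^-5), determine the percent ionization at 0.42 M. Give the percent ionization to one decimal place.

0.7%

HN3 ⇌ N3- + H+; let x = [H+] at equilibrium.
x ≈ √(Ka·C₀) = √(2.1 × 10^-5 × 0.42) = 2.97 × 10^-3 M
% ionization = x/C₀ × 100% = 2.97 × 10^-3/0.42 × 100% = 0.7%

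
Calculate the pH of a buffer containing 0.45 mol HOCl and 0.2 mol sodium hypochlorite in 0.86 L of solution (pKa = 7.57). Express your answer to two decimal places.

Using pH = pKa + log([base]/[acid]) with [base]/[acid] = 0.2/0.45:
pH = 7.57 + (-0.352) = 7.22

pH = 7.22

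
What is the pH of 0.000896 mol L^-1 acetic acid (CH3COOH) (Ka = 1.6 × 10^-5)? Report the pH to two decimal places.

CH3COOH ⇌ CH3COO- + H+
Ka = x²/(0.000896 − x) = 1.6 × 10^-5
x is not negligible relative to C₀; solve x² + 1.6e-05·x − 1.43e-08 = 0.
x = [−1.6e-05 + √(1.6e-05² + 5.73e-08)]/2 = 1.12 × 10^-4 M
pH = −log[H+] = −log(1.12 × 10^-4) = 3.95

pH = 3.95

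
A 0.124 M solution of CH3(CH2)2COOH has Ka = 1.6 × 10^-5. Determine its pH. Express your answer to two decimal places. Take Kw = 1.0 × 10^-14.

CH3(CH2)2COOH ⇌ CH3(CH2)2COO- + H+
Ka = [H+]²/(0.124 − [H+]) = 1.6 × 10^-5
Neglecting [H+] in the denominator: [H+] = √(1.6 × 10^-5 × 0.124) = 1.41 × 10^-3 M
pH = −log[H+] = −log(1.41 × 10^-3) = 2.85

pH = 2.85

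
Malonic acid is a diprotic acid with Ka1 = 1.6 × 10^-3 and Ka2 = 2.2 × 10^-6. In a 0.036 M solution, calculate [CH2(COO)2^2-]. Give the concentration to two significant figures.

2.2 × 10^-6 M

First ionization gives [H+] ≈ [CH2(COOH)COO-] = 6.83 × 10^-3 M.
Second step: Ka2 = [H+][CH2(COO)2^2-]/[CH2(COOH)COO-] ≈ [CH2(COO)2^2-] (since [H+] ≈ [CH2(COOH)COO-]).
So [CH2(COO)2^2-] ≈ Ka2.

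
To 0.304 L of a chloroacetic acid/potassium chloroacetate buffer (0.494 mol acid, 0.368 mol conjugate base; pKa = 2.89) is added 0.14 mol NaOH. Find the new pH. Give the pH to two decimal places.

pH = 3.05

OH- converts ClCH2COOH to ClCH2COO-: ClCH2COOH → 0.354 mol, ClCH2COO- → 0.508 mol.
pH = pKa + log(n_ClCH2COO-/n_ClCH2COOH) = 2.89 + log(0.508/0.354) = 2.89 + (+0.157)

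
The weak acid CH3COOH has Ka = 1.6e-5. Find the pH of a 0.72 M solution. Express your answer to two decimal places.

CH3COOH ⇌ CH3COO- + H+
Ka = [H+]²/(0.72 − [H+]) = 1.6 × 10^-5
Assume [H+] ≪ 0.72: [H+] ≈ √(1.6 × 10^-5 × 0.72) = 3.39 × 10^-3 M
pH = −log(3.39 × 10^-3) = 2.47

pH = 2.47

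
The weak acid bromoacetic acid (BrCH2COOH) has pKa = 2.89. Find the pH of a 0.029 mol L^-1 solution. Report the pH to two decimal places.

pH = 2.26

BrCH2COOH ⇌ BrCH2COO- + H+
Ka = 10^(−2.89) = 1.29 × 10^-3
From the ICE table, Ka = [H+]²/(0.029 − [H+]) = 1.29 × 10^-3.
Here C₀/Ka ≈ 22.5, so the small-[H+] approximation fails. Use the quadratic:
[H+] = [−0.00129 + √(0.00129² + 0.00015)]/2 = 5.51 × 10^-3 M
pH = −log[H+] = −log(5.51 × 10^-3) = 2.26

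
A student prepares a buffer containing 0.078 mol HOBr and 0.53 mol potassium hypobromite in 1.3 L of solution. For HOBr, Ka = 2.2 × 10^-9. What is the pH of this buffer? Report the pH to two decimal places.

pKa = −log(2.2 × 10^-9) = 8.658
Henderson–Hasselbalch: pH = pKa + log([OBr-]/[HOBr]) = 8.658 + log(0.53/0.078)
pH = 8.658 + (+0.832) = 9.49

pH = 9.49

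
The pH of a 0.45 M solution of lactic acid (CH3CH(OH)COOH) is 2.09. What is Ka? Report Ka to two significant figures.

Ka = 1.5 × 10^-4

[H+] = 10^(-2.09) = 8.13 × 10^-3 M
At equilibrium [HA] = 0.45 − 8.13 × 10^-3 = 4.42 × 10^-1 M
Ka = [H+][A-]/[HA] = (8.13 × 10^-3)² / 4.42 × 10^-1 = 1.5 × 10^-4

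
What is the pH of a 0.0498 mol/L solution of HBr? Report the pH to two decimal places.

HBr is a strong acid and dissociates completely, so [H+] = 0.0498 M.
pH = -log(0.0498) = 1.30

pH = 1.30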